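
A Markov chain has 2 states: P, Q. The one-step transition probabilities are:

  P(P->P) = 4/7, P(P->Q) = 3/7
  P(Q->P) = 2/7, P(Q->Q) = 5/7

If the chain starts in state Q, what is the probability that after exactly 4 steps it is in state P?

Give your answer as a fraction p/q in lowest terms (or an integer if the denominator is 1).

Answer: 954/2401

Derivation:
Computing P^4 by repeated multiplication:
P^1 =
  P: [4/7, 3/7]
  Q: [2/7, 5/7]
P^2 =
  P: [22/49, 27/49]
  Q: [18/49, 31/49]
P^3 =
  P: [142/343, 201/343]
  Q: [134/343, 209/343]
P^4 =
  P: [970/2401, 1431/2401]
  Q: [954/2401, 1447/2401]

(P^4)[Q -> P] = 954/2401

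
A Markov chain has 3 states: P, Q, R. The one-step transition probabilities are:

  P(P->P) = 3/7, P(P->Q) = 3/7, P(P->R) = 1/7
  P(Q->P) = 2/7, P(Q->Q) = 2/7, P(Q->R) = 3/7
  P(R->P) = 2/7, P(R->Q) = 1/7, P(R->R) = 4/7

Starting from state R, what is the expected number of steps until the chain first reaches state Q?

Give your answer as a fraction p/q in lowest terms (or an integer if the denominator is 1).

Let h_i = expected steps to first reach Q from state i.
Boundary: h_Q = 0.
First-step equations for the other states:
  h_P = 1 + 3/7*h_P + 3/7*h_Q + 1/7*h_R
  h_R = 1 + 2/7*h_P + 1/7*h_Q + 4/7*h_R

Substituting h_Q = 0 and rearranging gives the linear system (I - Q) h = 1:
  [4/7, -1/7] . (h_P, h_R) = 1
  [-2/7, 3/7] . (h_P, h_R) = 1

Solving yields:
  h_P = 14/5
  h_R = 21/5

Starting state is R, so the expected hitting time is h_R = 21/5.

Answer: 21/5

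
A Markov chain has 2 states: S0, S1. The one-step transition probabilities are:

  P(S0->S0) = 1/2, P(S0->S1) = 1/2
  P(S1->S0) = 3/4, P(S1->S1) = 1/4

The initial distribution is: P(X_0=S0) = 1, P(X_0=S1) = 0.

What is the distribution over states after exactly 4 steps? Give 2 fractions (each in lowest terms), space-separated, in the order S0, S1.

Answer: 77/128 51/128

Derivation:
Propagating the distribution step by step (d_{t+1} = d_t * P):
d_0 = (S0=1, S1=0)
  d_1[S0] = 1*1/2 + 0*3/4 = 1/2
  d_1[S1] = 1*1/2 + 0*1/4 = 1/2
d_1 = (S0=1/2, S1=1/2)
  d_2[S0] = 1/2*1/2 + 1/2*3/4 = 5/8
  d_2[S1] = 1/2*1/2 + 1/2*1/4 = 3/8
d_2 = (S0=5/8, S1=3/8)
  d_3[S0] = 5/8*1/2 + 3/8*3/4 = 19/32
  d_3[S1] = 5/8*1/2 + 3/8*1/4 = 13/32
d_3 = (S0=19/32, S1=13/32)
  d_4[S0] = 19/32*1/2 + 13/32*3/4 = 77/128
  d_4[S1] = 19/32*1/2 + 13/32*1/4 = 51/128
d_4 = (S0=77/128, S1=51/128)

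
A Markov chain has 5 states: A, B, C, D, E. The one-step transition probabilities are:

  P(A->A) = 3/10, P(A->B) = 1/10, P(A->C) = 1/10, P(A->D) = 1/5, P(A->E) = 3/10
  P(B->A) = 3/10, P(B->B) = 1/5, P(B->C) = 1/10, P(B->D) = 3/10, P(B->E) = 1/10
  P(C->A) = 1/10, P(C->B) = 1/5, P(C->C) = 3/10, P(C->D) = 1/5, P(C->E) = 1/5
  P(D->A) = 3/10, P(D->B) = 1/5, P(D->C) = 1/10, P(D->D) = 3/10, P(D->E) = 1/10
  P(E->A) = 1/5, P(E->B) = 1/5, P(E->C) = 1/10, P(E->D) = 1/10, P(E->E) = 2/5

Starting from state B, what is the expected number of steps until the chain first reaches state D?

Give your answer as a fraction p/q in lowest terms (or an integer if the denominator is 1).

Answer: 5760/1243

Derivation:
Let h_i = expected steps to first reach D from state i.
Boundary: h_D = 0.
First-step equations for the other states:
  h_A = 1 + 3/10*h_A + 1/10*h_B + 1/10*h_C + 1/5*h_D + 3/10*h_E
  h_B = 1 + 3/10*h_A + 1/5*h_B + 1/10*h_C + 3/10*h_D + 1/10*h_E
  h_C = 1 + 1/10*h_A + 1/5*h_B + 3/10*h_C + 1/5*h_D + 1/5*h_E
  h_E = 1 + 1/5*h_A + 1/5*h_B + 1/10*h_C + 1/10*h_D + 2/5*h_E

Substituting h_D = 0 and rearranging gives the linear system (I - Q) h = 1:
  [7/10, -1/10, -1/10, -3/10] . (h_A, h_B, h_C, h_E) = 1
  [-3/10, 4/5, -1/10, -1/10] . (h_A, h_B, h_C, h_E) = 1
  [-1/10, -1/5, 7/10, -1/5] . (h_A, h_B, h_C, h_E) = 1
  [-1/5, -1/5, -1/10, 3/5] . (h_A, h_B, h_C, h_E) = 1

Solving yields:
  h_A = 6640/1243
  h_B = 5760/1243
  h_C = 6450/1243
  h_E = 7280/1243

Starting state is B, so the expected hitting time is h_B = 5760/1243.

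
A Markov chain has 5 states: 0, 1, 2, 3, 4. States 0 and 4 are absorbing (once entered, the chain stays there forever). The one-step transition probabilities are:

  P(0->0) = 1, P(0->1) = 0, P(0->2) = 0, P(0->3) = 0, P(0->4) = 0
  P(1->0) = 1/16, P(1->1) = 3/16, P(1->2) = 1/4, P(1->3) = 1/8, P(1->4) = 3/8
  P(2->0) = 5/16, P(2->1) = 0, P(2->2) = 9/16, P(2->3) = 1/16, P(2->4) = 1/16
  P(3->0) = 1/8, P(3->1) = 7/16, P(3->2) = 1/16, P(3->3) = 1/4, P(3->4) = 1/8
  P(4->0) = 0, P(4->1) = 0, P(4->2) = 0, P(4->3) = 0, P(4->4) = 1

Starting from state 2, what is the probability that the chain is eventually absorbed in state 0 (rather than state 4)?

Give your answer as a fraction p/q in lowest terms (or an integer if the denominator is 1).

Answer: 743/953

Derivation:
Let a_i = P(absorbed in 0 | start in state i).
Boundary conditions: a_0 = 1, a_4 = 0.
For each transient state i, a_i = sum_j P(i->j) * a_j:
  a_1 = 1/16*a_0 + 3/16*a_1 + 1/4*a_2 + 1/8*a_3 + 3/8*a_4
  a_2 = 5/16*a_0 + 0*a_1 + 9/16*a_2 + 1/16*a_3 + 1/16*a_4
  a_3 = 1/8*a_0 + 7/16*a_1 + 1/16*a_2 + 1/4*a_3 + 1/8*a_4

Substituting a_0 = 1 and a_4 = 0, rearrange to (I - Q) a = r where r[i] = P(i -> 0):
  [13/16, -1/4, -1/8] . (a_1, a_2, a_3) = 1/16
  [0, 7/16, -1/16] . (a_1, a_2, a_3) = 5/16
  [-7/16, -1/16, 3/4] . (a_1, a_2, a_3) = 1/8

Solving yields:
  a_1 = 369/953
  a_2 = 743/953
  a_3 = 436/953

Starting state is 2, so the absorption probability is a_2 = 743/953.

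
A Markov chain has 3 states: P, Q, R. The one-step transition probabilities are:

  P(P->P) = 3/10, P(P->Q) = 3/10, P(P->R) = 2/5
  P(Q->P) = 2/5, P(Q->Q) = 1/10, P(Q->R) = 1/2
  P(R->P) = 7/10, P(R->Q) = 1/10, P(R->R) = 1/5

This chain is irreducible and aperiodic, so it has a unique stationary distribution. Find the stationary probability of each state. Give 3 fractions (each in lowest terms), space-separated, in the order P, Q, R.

Answer: 67/146 14/73 51/146

Derivation:
The stationary distribution satisfies pi = pi * P, i.e.:
  pi_P = 3/10*pi_P + 2/5*pi_Q + 7/10*pi_R
  pi_Q = 3/10*pi_P + 1/10*pi_Q + 1/10*pi_R
  pi_R = 2/5*pi_P + 1/2*pi_Q + 1/5*pi_R
with normalization: pi_P + pi_Q + pi_R = 1.

Using the first 2 balance equations plus normalization, the linear system A*pi = b is:
  [-7/10, 2/5, 7/10] . pi = 0
  [3/10, -9/10, 1/10] . pi = 0
  [1, 1, 1] . pi = 1

Solving yields:
  pi_P = 67/146
  pi_Q = 14/73
  pi_R = 51/146

Verification (pi * P):
  67/146*3/10 + 14/73*2/5 + 51/146*7/10 = 67/146 = pi_P  (ok)
  67/146*3/10 + 14/73*1/10 + 51/146*1/10 = 14/73 = pi_Q  (ok)
  67/146*2/5 + 14/73*1/2 + 51/146*1/5 = 51/146 = pi_R  (ok)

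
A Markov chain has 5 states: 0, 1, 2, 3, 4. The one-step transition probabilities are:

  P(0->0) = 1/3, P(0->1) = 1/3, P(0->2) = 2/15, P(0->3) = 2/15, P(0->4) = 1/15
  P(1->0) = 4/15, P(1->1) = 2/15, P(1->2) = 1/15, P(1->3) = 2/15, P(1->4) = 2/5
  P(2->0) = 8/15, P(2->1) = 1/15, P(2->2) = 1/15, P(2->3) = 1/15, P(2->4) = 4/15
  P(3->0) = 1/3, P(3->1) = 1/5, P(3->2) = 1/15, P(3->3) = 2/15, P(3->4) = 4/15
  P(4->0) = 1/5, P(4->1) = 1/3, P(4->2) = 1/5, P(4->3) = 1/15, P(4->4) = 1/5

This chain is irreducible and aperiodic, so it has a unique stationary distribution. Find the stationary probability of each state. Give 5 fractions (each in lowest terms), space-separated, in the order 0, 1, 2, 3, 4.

The stationary distribution satisfies pi = pi * P, i.e.:
  pi_0 = 1/3*pi_0 + 4/15*pi_1 + 8/15*pi_2 + 1/3*pi_3 + 1/5*pi_4
  pi_1 = 1/3*pi_0 + 2/15*pi_1 + 1/15*pi_2 + 1/5*pi_3 + 1/3*pi_4
  pi_2 = 2/15*pi_0 + 1/15*pi_1 + 1/15*pi_2 + 1/15*pi_3 + 1/5*pi_4
  pi_3 = 2/15*pi_0 + 2/15*pi_1 + 1/15*pi_2 + 2/15*pi_3 + 1/15*pi_4
  pi_4 = 1/15*pi_0 + 2/5*pi_1 + 4/15*pi_2 + 4/15*pi_3 + 1/5*pi_4
with normalization: pi_0 + pi_1 + pi_2 + pi_3 + pi_4 = 1.

Using the first 4 balance equations plus normalization, the linear system A*pi = b is:
  [-2/3, 4/15, 8/15, 1/3, 1/5] . pi = 0
  [1/3, -13/15, 1/15, 1/5, 1/3] . pi = 0
  [2/15, 1/15, -14/15, 1/15, 1/5] . pi = 0
  [2/15, 2/15, 1/15, -13/15, 1/15] . pi = 0
  [1, 1, 1, 1, 1] . pi = 1

Solving yields:
  pi_0 = 8616/27685
  pi_1 = 1326/5537
  pi_2 = 3238/27685
  pi_3 = 6133/55370
  pi_4 = 12269/55370

Verification (pi * P):
  8616/27685*1/3 + 1326/5537*4/15 + 3238/27685*8/15 + 6133/55370*1/3 + 12269/55370*1/5 = 8616/27685 = pi_0  (ok)
  8616/27685*1/3 + 1326/5537*2/15 + 3238/27685*1/15 + 6133/55370*1/5 + 12269/55370*1/3 = 1326/5537 = pi_1  (ok)
  8616/27685*2/15 + 1326/5537*1/15 + 3238/27685*1/15 + 6133/55370*1/15 + 12269/55370*1/5 = 3238/27685 = pi_2  (ok)
  8616/27685*2/15 + 1326/5537*2/15 + 3238/27685*1/15 + 6133/55370*2/15 + 12269/55370*1/15 = 6133/55370 = pi_3  (ok)
  8616/27685*1/15 + 1326/5537*2/5 + 3238/27685*4/15 + 6133/55370*4/15 + 12269/55370*1/5 = 12269/55370 = pi_4  (ok)

Answer: 8616/27685 1326/5537 3238/27685 6133/55370 12269/55370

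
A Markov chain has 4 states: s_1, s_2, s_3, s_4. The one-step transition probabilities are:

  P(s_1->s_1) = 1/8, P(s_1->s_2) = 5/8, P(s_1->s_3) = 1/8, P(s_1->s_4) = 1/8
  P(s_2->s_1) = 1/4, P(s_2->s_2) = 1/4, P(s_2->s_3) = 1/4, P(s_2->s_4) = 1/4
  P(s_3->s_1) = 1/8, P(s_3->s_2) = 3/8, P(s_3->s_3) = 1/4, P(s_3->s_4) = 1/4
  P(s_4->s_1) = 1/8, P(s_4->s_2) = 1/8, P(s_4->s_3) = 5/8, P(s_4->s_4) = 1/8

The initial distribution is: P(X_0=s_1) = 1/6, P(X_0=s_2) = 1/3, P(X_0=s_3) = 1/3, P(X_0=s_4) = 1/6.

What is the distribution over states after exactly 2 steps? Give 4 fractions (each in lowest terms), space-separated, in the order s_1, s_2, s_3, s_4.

Answer: 1/6 31/96 59/192 13/64

Derivation:
Propagating the distribution step by step (d_{t+1} = d_t * P):
d_0 = (s_1=1/6, s_2=1/3, s_3=1/3, s_4=1/6)
  d_1[s_1] = 1/6*1/8 + 1/3*1/4 + 1/3*1/8 + 1/6*1/8 = 1/6
  d_1[s_2] = 1/6*5/8 + 1/3*1/4 + 1/3*3/8 + 1/6*1/8 = 1/3
  d_1[s_3] = 1/6*1/8 + 1/3*1/4 + 1/3*1/4 + 1/6*5/8 = 7/24
  d_1[s_4] = 1/6*1/8 + 1/3*1/4 + 1/3*1/4 + 1/6*1/8 = 5/24
d_1 = (s_1=1/6, s_2=1/3, s_3=7/24, s_4=5/24)
  d_2[s_1] = 1/6*1/8 + 1/3*1/4 + 7/24*1/8 + 5/24*1/8 = 1/6
  d_2[s_2] = 1/6*5/8 + 1/3*1/4 + 7/24*3/8 + 5/24*1/8 = 31/96
  d_2[s_3] = 1/6*1/8 + 1/3*1/4 + 7/24*1/4 + 5/24*5/8 = 59/192
  d_2[s_4] = 1/6*1/8 + 1/3*1/4 + 7/24*1/4 + 5/24*1/8 = 13/64
d_2 = (s_1=1/6, s_2=31/96, s_3=59/192, s_4=13/64)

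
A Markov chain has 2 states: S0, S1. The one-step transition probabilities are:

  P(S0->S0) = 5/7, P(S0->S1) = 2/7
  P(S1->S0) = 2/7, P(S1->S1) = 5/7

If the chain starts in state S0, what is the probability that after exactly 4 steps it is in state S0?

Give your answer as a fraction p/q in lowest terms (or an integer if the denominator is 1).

Computing P^4 by repeated multiplication:
P^1 =
  S0: [5/7, 2/7]
  S1: [2/7, 5/7]
P^2 =
  S0: [29/49, 20/49]
  S1: [20/49, 29/49]
P^3 =
  S0: [185/343, 158/343]
  S1: [158/343, 185/343]
P^4 =
  S0: [1241/2401, 1160/2401]
  S1: [1160/2401, 1241/2401]

(P^4)[S0 -> S0] = 1241/2401

Answer: 1241/2401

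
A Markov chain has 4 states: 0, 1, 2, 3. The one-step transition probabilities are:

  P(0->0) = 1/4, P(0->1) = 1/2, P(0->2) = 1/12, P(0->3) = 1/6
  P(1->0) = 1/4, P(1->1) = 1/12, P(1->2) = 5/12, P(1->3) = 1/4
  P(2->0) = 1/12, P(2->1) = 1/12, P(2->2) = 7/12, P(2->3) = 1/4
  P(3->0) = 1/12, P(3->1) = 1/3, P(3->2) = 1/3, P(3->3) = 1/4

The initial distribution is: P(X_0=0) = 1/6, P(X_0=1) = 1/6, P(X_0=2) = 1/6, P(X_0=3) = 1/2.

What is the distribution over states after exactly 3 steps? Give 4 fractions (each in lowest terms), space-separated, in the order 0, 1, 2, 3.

Answer: 737/5184 119/576 1073/2592 205/864

Derivation:
Propagating the distribution step by step (d_{t+1} = d_t * P):
d_0 = (0=1/6, 1=1/6, 2=1/6, 3=1/2)
  d_1[0] = 1/6*1/4 + 1/6*1/4 + 1/6*1/12 + 1/2*1/12 = 5/36
  d_1[1] = 1/6*1/2 + 1/6*1/12 + 1/6*1/12 + 1/2*1/3 = 5/18
  d_1[2] = 1/6*1/12 + 1/6*5/12 + 1/6*7/12 + 1/2*1/3 = 25/72
  d_1[3] = 1/6*1/6 + 1/6*1/4 + 1/6*1/4 + 1/2*1/4 = 17/72
d_1 = (0=5/36, 1=5/18, 2=25/72, 3=17/72)
  d_2[0] = 5/36*1/4 + 5/18*1/4 + 25/72*1/12 + 17/72*1/12 = 11/72
  d_2[1] = 5/36*1/2 + 5/18*1/12 + 25/72*1/12 + 17/72*1/3 = 173/864
  d_2[2] = 5/36*1/12 + 5/18*5/12 + 25/72*7/12 + 17/72*1/3 = 353/864
  d_2[3] = 5/36*1/6 + 5/18*1/4 + 25/72*1/4 + 17/72*1/4 = 103/432
d_2 = (0=11/72, 1=173/864, 2=353/864, 3=103/432)
  d_3[0] = 11/72*1/4 + 173/864*1/4 + 353/864*1/12 + 103/432*1/12 = 737/5184
  d_3[1] = 11/72*1/2 + 173/864*1/12 + 353/864*1/12 + 103/432*1/3 = 119/576
  d_3[2] = 11/72*1/12 + 173/864*5/12 + 353/864*7/12 + 103/432*1/3 = 1073/2592
  d_3[3] = 11/72*1/6 + 173/864*1/4 + 353/864*1/4 + 103/432*1/4 = 205/864
d_3 = (0=737/5184, 1=119/576, 2=1073/2592, 3=205/864)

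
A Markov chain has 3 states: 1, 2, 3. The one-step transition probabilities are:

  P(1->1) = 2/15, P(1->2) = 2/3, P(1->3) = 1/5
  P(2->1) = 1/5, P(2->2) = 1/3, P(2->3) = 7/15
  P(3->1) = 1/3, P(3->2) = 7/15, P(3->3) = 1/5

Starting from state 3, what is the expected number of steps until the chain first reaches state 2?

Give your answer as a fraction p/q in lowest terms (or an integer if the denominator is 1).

Answer: 90/47

Derivation:
Let h_i = expected steps to first reach 2 from state i.
Boundary: h_2 = 0.
First-step equations for the other states:
  h_1 = 1 + 2/15*h_1 + 2/3*h_2 + 1/5*h_3
  h_3 = 1 + 1/3*h_1 + 7/15*h_2 + 1/5*h_3

Substituting h_2 = 0 and rearranging gives the linear system (I - Q) h = 1:
  [13/15, -1/5] . (h_1, h_3) = 1
  [-1/3, 4/5] . (h_1, h_3) = 1

Solving yields:
  h_1 = 75/47
  h_3 = 90/47

Starting state is 3, so the expected hitting time is h_3 = 90/47.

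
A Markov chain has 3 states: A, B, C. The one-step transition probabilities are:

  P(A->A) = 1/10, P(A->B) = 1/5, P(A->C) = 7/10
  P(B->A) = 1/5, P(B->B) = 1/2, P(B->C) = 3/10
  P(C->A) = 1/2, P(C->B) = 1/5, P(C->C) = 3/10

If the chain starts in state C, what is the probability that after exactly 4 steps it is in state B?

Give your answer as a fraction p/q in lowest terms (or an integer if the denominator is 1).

Computing P^4 by repeated multiplication:
P^1 =
  A: [1/10, 1/5, 7/10]
  B: [1/5, 1/2, 3/10]
  C: [1/2, 1/5, 3/10]
P^2 =
  A: [2/5, 13/50, 17/50]
  B: [27/100, 7/20, 19/50]
  C: [6/25, 13/50, 1/2]
P^3 =
  A: [131/500, 139/500, 23/50]
  B: [287/1000, 61/200, 51/125]
  C: [163/500, 139/500, 99/250]
P^4 =
  A: [1559/5000, 1417/5000, 253/625]
  B: [2937/10000, 583/2000, 1037/2500]
  C: [1431/5000, 1417/5000, 269/625]

(P^4)[C -> B] = 1417/5000

Answer: 1417/5000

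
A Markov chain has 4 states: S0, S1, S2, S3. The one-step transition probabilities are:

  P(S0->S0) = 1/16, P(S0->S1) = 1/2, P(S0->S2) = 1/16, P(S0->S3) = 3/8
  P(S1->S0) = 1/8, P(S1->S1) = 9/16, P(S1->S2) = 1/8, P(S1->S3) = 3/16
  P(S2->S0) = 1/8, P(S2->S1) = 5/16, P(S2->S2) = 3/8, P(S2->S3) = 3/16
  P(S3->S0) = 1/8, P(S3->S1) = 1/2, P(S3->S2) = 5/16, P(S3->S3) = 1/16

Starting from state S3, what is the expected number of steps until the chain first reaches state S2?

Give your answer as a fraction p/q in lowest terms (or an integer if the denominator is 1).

Answer: 1360/249

Derivation:
Let h_i = expected steps to first reach S2 from state i.
Boundary: h_S2 = 0.
First-step equations for the other states:
  h_S0 = 1 + 1/16*h_S0 + 1/2*h_S1 + 1/16*h_S2 + 3/8*h_S3
  h_S1 = 1 + 1/8*h_S0 + 9/16*h_S1 + 1/8*h_S2 + 3/16*h_S3
  h_S3 = 1 + 1/8*h_S0 + 1/2*h_S1 + 5/16*h_S2 + 1/16*h_S3

Substituting h_S2 = 0 and rearranging gives the linear system (I - Q) h = 1:
  [15/16, -1/2, -3/8] . (h_S0, h_S1, h_S3) = 1
  [-1/8, 7/16, -3/16] . (h_S0, h_S1, h_S3) = 1
  [-1/8, -1/2, 15/16] . (h_S0, h_S1, h_S3) = 1

Solving yields:
  h_S0 = 560/83
  h_S1 = 544/83
  h_S3 = 1360/249

Starting state is S3, so the expected hitting time is h_S3 = 1360/249.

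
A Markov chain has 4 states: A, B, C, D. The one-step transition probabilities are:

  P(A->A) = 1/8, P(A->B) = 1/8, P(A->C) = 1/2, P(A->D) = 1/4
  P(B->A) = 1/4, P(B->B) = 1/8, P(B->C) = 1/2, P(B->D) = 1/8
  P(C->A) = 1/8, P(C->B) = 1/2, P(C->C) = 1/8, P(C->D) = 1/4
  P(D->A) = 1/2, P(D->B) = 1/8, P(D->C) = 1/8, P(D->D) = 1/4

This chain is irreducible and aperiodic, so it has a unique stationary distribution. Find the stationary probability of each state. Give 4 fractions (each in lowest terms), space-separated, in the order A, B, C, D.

Answer: 33/139 166/695 211/695 153/695

Derivation:
The stationary distribution satisfies pi = pi * P, i.e.:
  pi_A = 1/8*pi_A + 1/4*pi_B + 1/8*pi_C + 1/2*pi_D
  pi_B = 1/8*pi_A + 1/8*pi_B + 1/2*pi_C + 1/8*pi_D
  pi_C = 1/2*pi_A + 1/2*pi_B + 1/8*pi_C + 1/8*pi_D
  pi_D = 1/4*pi_A + 1/8*pi_B + 1/4*pi_C + 1/4*pi_D
with normalization: pi_A + pi_B + pi_C + pi_D = 1.

Using the first 3 balance equations plus normalization, the linear system A*pi = b is:
  [-7/8, 1/4, 1/8, 1/2] . pi = 0
  [1/8, -7/8, 1/2, 1/8] . pi = 0
  [1/2, 1/2, -7/8, 1/8] . pi = 0
  [1, 1, 1, 1] . pi = 1

Solving yields:
  pi_A = 33/139
  pi_B = 166/695
  pi_C = 211/695
  pi_D = 153/695

Verification (pi * P):
  33/139*1/8 + 166/695*1/4 + 211/695*1/8 + 153/695*1/2 = 33/139 = pi_A  (ok)
  33/139*1/8 + 166/695*1/8 + 211/695*1/2 + 153/695*1/8 = 166/695 = pi_B  (ok)
  33/139*1/2 + 166/695*1/2 + 211/695*1/8 + 153/695*1/8 = 211/695 = pi_C  (ok)
  33/139*1/4 + 166/695*1/8 + 211/695*1/4 + 153/695*1/4 = 153/695 = pi_D  (ok)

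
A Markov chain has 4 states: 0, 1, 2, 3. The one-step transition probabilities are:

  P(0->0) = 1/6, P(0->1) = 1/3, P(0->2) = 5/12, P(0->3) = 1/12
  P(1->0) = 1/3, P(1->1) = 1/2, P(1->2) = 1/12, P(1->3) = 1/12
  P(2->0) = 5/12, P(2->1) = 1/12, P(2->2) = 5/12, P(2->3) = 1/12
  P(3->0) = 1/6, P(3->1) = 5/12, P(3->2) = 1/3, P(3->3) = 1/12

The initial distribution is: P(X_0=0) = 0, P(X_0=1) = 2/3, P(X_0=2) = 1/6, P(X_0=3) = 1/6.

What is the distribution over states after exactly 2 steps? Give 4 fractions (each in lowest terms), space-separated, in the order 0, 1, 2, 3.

Propagating the distribution step by step (d_{t+1} = d_t * P):
d_0 = (0=0, 1=2/3, 2=1/6, 3=1/6)
  d_1[0] = 0*1/6 + 2/3*1/3 + 1/6*5/12 + 1/6*1/6 = 23/72
  d_1[1] = 0*1/3 + 2/3*1/2 + 1/6*1/12 + 1/6*5/12 = 5/12
  d_1[2] = 0*5/12 + 2/3*1/12 + 1/6*5/12 + 1/6*1/3 = 13/72
  d_1[3] = 0*1/12 + 2/3*1/12 + 1/6*1/12 + 1/6*1/12 = 1/12
d_1 = (0=23/72, 1=5/12, 2=13/72, 3=1/12)
  d_2[0] = 23/72*1/6 + 5/12*1/3 + 13/72*5/12 + 1/12*1/6 = 9/32
  d_2[1] = 23/72*1/3 + 5/12*1/2 + 13/72*1/12 + 1/12*5/12 = 35/96
  d_2[2] = 23/72*5/12 + 5/12*1/12 + 13/72*5/12 + 1/12*1/3 = 13/48
  d_2[3] = 23/72*1/12 + 5/12*1/12 + 13/72*1/12 + 1/12*1/12 = 1/12
d_2 = (0=9/32, 1=35/96, 2=13/48, 3=1/12)

Answer: 9/32 35/96 13/48 1/12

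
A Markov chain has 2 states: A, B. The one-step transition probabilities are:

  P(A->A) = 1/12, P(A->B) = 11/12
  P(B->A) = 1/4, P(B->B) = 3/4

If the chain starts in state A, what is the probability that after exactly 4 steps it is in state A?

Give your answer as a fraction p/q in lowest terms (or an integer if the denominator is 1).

Answer: 557/2592

Derivation:
Computing P^4 by repeated multiplication:
P^1 =
  A: [1/12, 11/12]
  B: [1/4, 3/4]
P^2 =
  A: [17/72, 55/72]
  B: [5/24, 19/24]
P^3 =
  A: [91/432, 341/432]
  B: [31/144, 113/144]
P^4 =
  A: [557/2592, 2035/2592]
  B: [185/864, 679/864]

(P^4)[A -> A] = 557/2592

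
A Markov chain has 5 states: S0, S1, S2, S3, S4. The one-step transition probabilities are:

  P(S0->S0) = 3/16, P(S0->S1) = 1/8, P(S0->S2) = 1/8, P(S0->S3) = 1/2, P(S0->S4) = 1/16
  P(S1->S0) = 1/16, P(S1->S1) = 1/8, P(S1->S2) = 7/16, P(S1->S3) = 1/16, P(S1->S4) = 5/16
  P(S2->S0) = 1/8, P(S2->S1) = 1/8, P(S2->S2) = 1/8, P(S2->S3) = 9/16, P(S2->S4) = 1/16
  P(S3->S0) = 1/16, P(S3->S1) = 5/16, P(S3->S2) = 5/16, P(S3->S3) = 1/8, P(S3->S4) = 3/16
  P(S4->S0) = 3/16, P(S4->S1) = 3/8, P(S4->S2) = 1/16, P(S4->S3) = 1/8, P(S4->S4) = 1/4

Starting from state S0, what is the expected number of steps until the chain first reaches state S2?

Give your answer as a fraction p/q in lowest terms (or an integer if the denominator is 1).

Let h_i = expected steps to first reach S2 from state i.
Boundary: h_S2 = 0.
First-step equations for the other states:
  h_S0 = 1 + 3/16*h_S0 + 1/8*h_S1 + 1/8*h_S2 + 1/2*h_S3 + 1/16*h_S4
  h_S1 = 1 + 1/16*h_S0 + 1/8*h_S1 + 7/16*h_S2 + 1/16*h_S3 + 5/16*h_S4
  h_S3 = 1 + 1/16*h_S0 + 5/16*h_S1 + 5/16*h_S2 + 1/8*h_S3 + 3/16*h_S4
  h_S4 = 1 + 3/16*h_S0 + 3/8*h_S1 + 1/16*h_S2 + 1/8*h_S3 + 1/4*h_S4

Substituting h_S2 = 0 and rearranging gives the linear system (I - Q) h = 1:
  [13/16, -1/8, -1/2, -1/16] . (h_S0, h_S1, h_S3, h_S4) = 1
  [-1/16, 7/8, -1/16, -5/16] . (h_S0, h_S1, h_S3, h_S4) = 1
  [-1/16, -5/16, 7/8, -3/16] . (h_S0, h_S1, h_S3, h_S4) = 1
  [-3/16, -3/8, -1/8, 3/4] . (h_S0, h_S1, h_S3, h_S4) = 1

Solving yields:
  h_S0 = 77072/17517
  h_S1 = 59936/17517
  h_S3 = 21600/5839
  h_S4 = 83392/17517

Starting state is S0, so the expected hitting time is h_S0 = 77072/17517.

Answer: 77072/17517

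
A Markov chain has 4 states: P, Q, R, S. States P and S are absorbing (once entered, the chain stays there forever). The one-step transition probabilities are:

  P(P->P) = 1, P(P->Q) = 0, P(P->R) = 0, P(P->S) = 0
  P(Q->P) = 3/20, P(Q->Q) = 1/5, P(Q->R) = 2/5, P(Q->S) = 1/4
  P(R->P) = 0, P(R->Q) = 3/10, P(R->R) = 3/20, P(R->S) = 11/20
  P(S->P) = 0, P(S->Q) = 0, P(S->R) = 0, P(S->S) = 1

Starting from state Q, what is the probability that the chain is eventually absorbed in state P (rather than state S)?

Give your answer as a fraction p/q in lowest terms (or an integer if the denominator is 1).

Answer: 51/224

Derivation:
Let a_i = P(absorbed in P | start in state i).
Boundary conditions: a_P = 1, a_S = 0.
For each transient state i, a_i = sum_j P(i->j) * a_j:
  a_Q = 3/20*a_P + 1/5*a_Q + 2/5*a_R + 1/4*a_S
  a_R = 0*a_P + 3/10*a_Q + 3/20*a_R + 11/20*a_S

Substituting a_P = 1 and a_S = 0, rearrange to (I - Q) a = r where r[i] = P(i -> P):
  [4/5, -2/5] . (a_Q, a_R) = 3/20
  [-3/10, 17/20] . (a_Q, a_R) = 0

Solving yields:
  a_Q = 51/224
  a_R = 9/112

Starting state is Q, so the absorption probability is a_Q = 51/224.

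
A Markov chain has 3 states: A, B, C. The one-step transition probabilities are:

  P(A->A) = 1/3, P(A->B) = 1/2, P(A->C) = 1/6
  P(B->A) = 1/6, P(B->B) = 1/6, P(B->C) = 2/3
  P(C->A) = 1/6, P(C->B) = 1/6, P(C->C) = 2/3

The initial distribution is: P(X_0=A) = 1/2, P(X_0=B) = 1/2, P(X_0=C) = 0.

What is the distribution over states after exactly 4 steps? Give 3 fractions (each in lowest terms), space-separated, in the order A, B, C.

Propagating the distribution step by step (d_{t+1} = d_t * P):
d_0 = (A=1/2, B=1/2, C=0)
  d_1[A] = 1/2*1/3 + 1/2*1/6 + 0*1/6 = 1/4
  d_1[B] = 1/2*1/2 + 1/2*1/6 + 0*1/6 = 1/3
  d_1[C] = 1/2*1/6 + 1/2*2/3 + 0*2/3 = 5/12
d_1 = (A=1/4, B=1/3, C=5/12)
  d_2[A] = 1/4*1/3 + 1/3*1/6 + 5/12*1/6 = 5/24
  d_2[B] = 1/4*1/2 + 1/3*1/6 + 5/12*1/6 = 1/4
  d_2[C] = 1/4*1/6 + 1/3*2/3 + 5/12*2/3 = 13/24
d_2 = (A=5/24, B=1/4, C=13/24)
  d_3[A] = 5/24*1/3 + 1/4*1/6 + 13/24*1/6 = 29/144
  d_3[B] = 5/24*1/2 + 1/4*1/6 + 13/24*1/6 = 17/72
  d_3[C] = 5/24*1/6 + 1/4*2/3 + 13/24*2/3 = 9/16
d_3 = (A=29/144, B=17/72, C=9/16)
  d_4[A] = 29/144*1/3 + 17/72*1/6 + 9/16*1/6 = 173/864
  d_4[B] = 29/144*1/2 + 17/72*1/6 + 9/16*1/6 = 101/432
  d_4[C] = 29/144*1/6 + 17/72*2/3 + 9/16*2/3 = 163/288
d_4 = (A=173/864, B=101/432, C=163/288)

Answer: 173/864 101/432 163/288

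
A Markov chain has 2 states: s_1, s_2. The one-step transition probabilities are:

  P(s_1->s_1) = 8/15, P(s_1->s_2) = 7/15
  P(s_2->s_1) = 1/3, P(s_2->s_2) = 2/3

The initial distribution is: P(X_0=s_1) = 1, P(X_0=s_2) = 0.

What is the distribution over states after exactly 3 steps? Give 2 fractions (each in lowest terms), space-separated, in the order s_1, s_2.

Answer: 158/375 217/375

Derivation:
Propagating the distribution step by step (d_{t+1} = d_t * P):
d_0 = (s_1=1, s_2=0)
  d_1[s_1] = 1*8/15 + 0*1/3 = 8/15
  d_1[s_2] = 1*7/15 + 0*2/3 = 7/15
d_1 = (s_1=8/15, s_2=7/15)
  d_2[s_1] = 8/15*8/15 + 7/15*1/3 = 11/25
  d_2[s_2] = 8/15*7/15 + 7/15*2/3 = 14/25
d_2 = (s_1=11/25, s_2=14/25)
  d_3[s_1] = 11/25*8/15 + 14/25*1/3 = 158/375
  d_3[s_2] = 11/25*7/15 + 14/25*2/3 = 217/375
d_3 = (s_1=158/375, s_2=217/375)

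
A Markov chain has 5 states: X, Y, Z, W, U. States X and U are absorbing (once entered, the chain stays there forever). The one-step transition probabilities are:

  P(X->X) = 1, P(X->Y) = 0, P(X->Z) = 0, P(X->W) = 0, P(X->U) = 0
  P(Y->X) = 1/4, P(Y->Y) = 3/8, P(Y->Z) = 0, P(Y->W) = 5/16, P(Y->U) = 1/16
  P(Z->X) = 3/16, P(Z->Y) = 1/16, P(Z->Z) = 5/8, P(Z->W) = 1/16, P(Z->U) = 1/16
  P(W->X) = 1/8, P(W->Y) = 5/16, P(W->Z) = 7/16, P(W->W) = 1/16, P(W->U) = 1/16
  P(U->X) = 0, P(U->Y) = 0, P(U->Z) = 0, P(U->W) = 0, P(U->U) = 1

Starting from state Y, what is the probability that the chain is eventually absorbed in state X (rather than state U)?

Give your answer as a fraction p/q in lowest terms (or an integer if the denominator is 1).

Let a_i = P(absorbed in X | start in state i).
Boundary conditions: a_X = 1, a_U = 0.
For each transient state i, a_i = sum_j P(i->j) * a_j:
  a_Y = 1/4*a_X + 3/8*a_Y + 0*a_Z + 5/16*a_W + 1/16*a_U
  a_Z = 3/16*a_X + 1/16*a_Y + 5/8*a_Z + 1/16*a_W + 1/16*a_U
  a_W = 1/8*a_X + 5/16*a_Y + 7/16*a_Z + 1/16*a_W + 1/16*a_U

Substituting a_X = 1 and a_U = 0, rearrange to (I - Q) a = r where r[i] = P(i -> X):
  [5/8, 0, -5/16] . (a_Y, a_Z, a_W) = 1/4
  [-1/16, 3/8, -1/16] . (a_Y, a_Z, a_W) = 3/16
  [-5/16, -7/16, 15/16] . (a_Y, a_Z, a_W) = 1/8

Solving yields:
  a_Y = 497/645
  a_Z = 97/129
  a_W = 478/645

Starting state is Y, so the absorption probability is a_Y = 497/645.

Answer: 497/645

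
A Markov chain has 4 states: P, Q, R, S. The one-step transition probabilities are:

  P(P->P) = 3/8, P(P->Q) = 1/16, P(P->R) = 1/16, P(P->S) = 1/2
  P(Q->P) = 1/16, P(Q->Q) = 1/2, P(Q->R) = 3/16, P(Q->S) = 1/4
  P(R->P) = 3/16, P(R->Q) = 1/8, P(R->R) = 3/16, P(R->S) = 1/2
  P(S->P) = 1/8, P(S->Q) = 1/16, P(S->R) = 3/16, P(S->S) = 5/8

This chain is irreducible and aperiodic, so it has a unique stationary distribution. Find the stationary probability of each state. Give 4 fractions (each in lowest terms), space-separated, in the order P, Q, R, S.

Answer: 37/218 113/872 145/872 233/436

Derivation:
The stationary distribution satisfies pi = pi * P, i.e.:
  pi_P = 3/8*pi_P + 1/16*pi_Q + 3/16*pi_R + 1/8*pi_S
  pi_Q = 1/16*pi_P + 1/2*pi_Q + 1/8*pi_R + 1/16*pi_S
  pi_R = 1/16*pi_P + 3/16*pi_Q + 3/16*pi_R + 3/16*pi_S
  pi_S = 1/2*pi_P + 1/4*pi_Q + 1/2*pi_R + 5/8*pi_S
with normalization: pi_P + pi_Q + pi_R + pi_S = 1.

Using the first 3 balance equations plus normalization, the linear system A*pi = b is:
  [-5/8, 1/16, 3/16, 1/8] . pi = 0
  [1/16, -1/2, 1/8, 1/16] . pi = 0
  [1/16, 3/16, -13/16, 3/16] . pi = 0
  [1, 1, 1, 1] . pi = 1

Solving yields:
  pi_P = 37/218
  pi_Q = 113/872
  pi_R = 145/872
  pi_S = 233/436

Verification (pi * P):
  37/218*3/8 + 113/872*1/16 + 145/872*3/16 + 233/436*1/8 = 37/218 = pi_P  (ok)
  37/218*1/16 + 113/872*1/2 + 145/872*1/8 + 233/436*1/16 = 113/872 = pi_Q  (ok)
  37/218*1/16 + 113/872*3/16 + 145/872*3/16 + 233/436*3/16 = 145/872 = pi_R  (ok)
  37/218*1/2 + 113/872*1/4 + 145/872*1/2 + 233/436*5/8 = 233/436 = pi_S  (ok)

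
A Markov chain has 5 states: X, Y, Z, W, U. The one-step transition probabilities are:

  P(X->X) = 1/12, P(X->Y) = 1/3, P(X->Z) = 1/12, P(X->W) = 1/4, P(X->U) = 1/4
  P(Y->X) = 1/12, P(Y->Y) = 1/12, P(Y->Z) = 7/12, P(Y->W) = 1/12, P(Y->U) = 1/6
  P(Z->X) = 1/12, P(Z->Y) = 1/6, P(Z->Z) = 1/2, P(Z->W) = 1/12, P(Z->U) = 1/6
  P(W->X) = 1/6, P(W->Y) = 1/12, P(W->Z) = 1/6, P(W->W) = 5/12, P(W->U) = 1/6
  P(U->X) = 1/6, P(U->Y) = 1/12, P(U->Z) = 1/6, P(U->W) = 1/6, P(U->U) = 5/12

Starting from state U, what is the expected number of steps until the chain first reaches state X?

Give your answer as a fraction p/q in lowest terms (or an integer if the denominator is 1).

Let h_i = expected steps to first reach X from state i.
Boundary: h_X = 0.
First-step equations for the other states:
  h_Y = 1 + 1/12*h_X + 1/12*h_Y + 7/12*h_Z + 1/12*h_W + 1/6*h_U
  h_Z = 1 + 1/12*h_X + 1/6*h_Y + 1/2*h_Z + 1/12*h_W + 1/6*h_U
  h_W = 1 + 1/6*h_X + 1/12*h_Y + 1/6*h_Z + 5/12*h_W + 1/6*h_U
  h_U = 1 + 1/6*h_X + 1/12*h_Y + 1/6*h_Z + 1/6*h_W + 5/12*h_U

Substituting h_X = 0 and rearranging gives the linear system (I - Q) h = 1:
  [11/12, -7/12, -1/12, -1/6] . (h_Y, h_Z, h_W, h_U) = 1
  [-1/6, 1/2, -1/12, -1/6] . (h_Y, h_Z, h_W, h_U) = 1
  [-1/12, -1/6, 7/12, -1/6] . (h_Y, h_Z, h_W, h_U) = 1
  [-1/12, -1/6, -1/6, 7/12] . (h_Y, h_Z, h_W, h_U) = 1

Solving yields:
  h_Y = 96/11
  h_Z = 96/11
  h_W = 84/11
  h_U = 84/11

Starting state is U, so the expected hitting time is h_U = 84/11.

Answer: 84/11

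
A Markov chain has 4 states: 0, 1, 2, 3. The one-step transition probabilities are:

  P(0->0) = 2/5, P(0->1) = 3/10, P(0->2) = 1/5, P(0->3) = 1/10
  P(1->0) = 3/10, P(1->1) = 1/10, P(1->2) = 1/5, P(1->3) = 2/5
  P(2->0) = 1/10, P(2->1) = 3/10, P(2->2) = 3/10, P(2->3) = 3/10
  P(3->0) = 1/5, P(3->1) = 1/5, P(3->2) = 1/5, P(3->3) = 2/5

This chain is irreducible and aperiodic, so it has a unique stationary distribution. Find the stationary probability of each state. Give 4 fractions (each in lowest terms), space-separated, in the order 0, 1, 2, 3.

The stationary distribution satisfies pi = pi * P, i.e.:
  pi_0 = 2/5*pi_0 + 3/10*pi_1 + 1/10*pi_2 + 1/5*pi_3
  pi_1 = 3/10*pi_0 + 1/10*pi_1 + 3/10*pi_2 + 1/5*pi_3
  pi_2 = 1/5*pi_0 + 1/5*pi_1 + 3/10*pi_2 + 1/5*pi_3
  pi_3 = 1/10*pi_0 + 2/5*pi_1 + 3/10*pi_2 + 2/5*pi_3
with normalization: pi_0 + pi_1 + pi_2 + pi_3 = 1.

Using the first 3 balance equations plus normalization, the linear system A*pi = b is:
  [-3/5, 3/10, 1/10, 1/5] . pi = 0
  [3/10, -9/10, 3/10, 1/5] . pi = 0
  [1/5, 1/5, -7/10, 1/5] . pi = 0
  [1, 1, 1, 1] . pi = 1

Solving yields:
  pi_0 = 196/783
  pi_1 = 176/783
  pi_2 = 2/9
  pi_3 = 79/261

Verification (pi * P):
  196/783*2/5 + 176/783*3/10 + 2/9*1/10 + 79/261*1/5 = 196/783 = pi_0  (ok)
  196/783*3/10 + 176/783*1/10 + 2/9*3/10 + 79/261*1/5 = 176/783 = pi_1  (ok)
  196/783*1/5 + 176/783*1/5 + 2/9*3/10 + 79/261*1/5 = 2/9 = pi_2  (ok)
  196/783*1/10 + 176/783*2/5 + 2/9*3/10 + 79/261*2/5 = 79/261 = pi_3  (ok)

Answer: 196/783 176/783 2/9 79/261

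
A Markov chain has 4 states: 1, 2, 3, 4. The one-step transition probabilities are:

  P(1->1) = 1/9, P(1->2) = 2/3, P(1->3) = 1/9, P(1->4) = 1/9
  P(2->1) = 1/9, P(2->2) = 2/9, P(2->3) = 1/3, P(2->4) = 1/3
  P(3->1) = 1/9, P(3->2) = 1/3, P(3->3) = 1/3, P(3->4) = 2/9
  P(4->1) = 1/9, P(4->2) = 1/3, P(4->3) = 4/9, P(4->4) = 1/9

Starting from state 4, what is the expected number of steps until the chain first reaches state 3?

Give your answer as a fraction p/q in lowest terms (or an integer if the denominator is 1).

Answer: 27/10

Derivation:
Let h_i = expected steps to first reach 3 from state i.
Boundary: h_3 = 0.
First-step equations for the other states:
  h_1 = 1 + 1/9*h_1 + 2/3*h_2 + 1/9*h_3 + 1/9*h_4
  h_2 = 1 + 1/9*h_1 + 2/9*h_2 + 1/3*h_3 + 1/3*h_4
  h_4 = 1 + 1/9*h_1 + 1/3*h_2 + 4/9*h_3 + 1/9*h_4

Substituting h_3 = 0 and rearranging gives the linear system (I - Q) h = 1:
  [8/9, -2/3, -1/9] . (h_1, h_2, h_4) = 1
  [-1/9, 7/9, -1/3] . (h_1, h_2, h_4) = 1
  [-1/9, -1/3, 8/9] . (h_1, h_2, h_4) = 1

Solving yields:
  h_1 = 369/100
  h_2 = 297/100
  h_4 = 27/10

Starting state is 4, so the expected hitting time is h_4 = 27/10.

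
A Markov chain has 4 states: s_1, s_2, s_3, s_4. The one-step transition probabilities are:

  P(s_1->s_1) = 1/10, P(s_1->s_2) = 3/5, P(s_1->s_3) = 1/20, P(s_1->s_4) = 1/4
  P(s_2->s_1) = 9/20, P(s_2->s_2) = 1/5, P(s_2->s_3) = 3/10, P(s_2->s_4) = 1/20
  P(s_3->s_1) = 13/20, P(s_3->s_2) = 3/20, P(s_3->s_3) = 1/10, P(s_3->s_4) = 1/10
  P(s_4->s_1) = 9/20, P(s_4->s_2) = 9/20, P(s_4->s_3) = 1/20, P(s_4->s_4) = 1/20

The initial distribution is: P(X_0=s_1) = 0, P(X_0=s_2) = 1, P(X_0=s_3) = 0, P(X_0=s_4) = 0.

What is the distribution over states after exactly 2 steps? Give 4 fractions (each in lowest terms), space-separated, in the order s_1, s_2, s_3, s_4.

Answer: 141/400 151/400 23/200 31/200

Derivation:
Propagating the distribution step by step (d_{t+1} = d_t * P):
d_0 = (s_1=0, s_2=1, s_3=0, s_4=0)
  d_1[s_1] = 0*1/10 + 1*9/20 + 0*13/20 + 0*9/20 = 9/20
  d_1[s_2] = 0*3/5 + 1*1/5 + 0*3/20 + 0*9/20 = 1/5
  d_1[s_3] = 0*1/20 + 1*3/10 + 0*1/10 + 0*1/20 = 3/10
  d_1[s_4] = 0*1/4 + 1*1/20 + 0*1/10 + 0*1/20 = 1/20
d_1 = (s_1=9/20, s_2=1/5, s_3=3/10, s_4=1/20)
  d_2[s_1] = 9/20*1/10 + 1/5*9/20 + 3/10*13/20 + 1/20*9/20 = 141/400
  d_2[s_2] = 9/20*3/5 + 1/5*1/5 + 3/10*3/20 + 1/20*9/20 = 151/400
  d_2[s_3] = 9/20*1/20 + 1/5*3/10 + 3/10*1/10 + 1/20*1/20 = 23/200
  d_2[s_4] = 9/20*1/4 + 1/5*1/20 + 3/10*1/10 + 1/20*1/20 = 31/200
d_2 = (s_1=141/400, s_2=151/400, s_3=23/200, s_4=31/200)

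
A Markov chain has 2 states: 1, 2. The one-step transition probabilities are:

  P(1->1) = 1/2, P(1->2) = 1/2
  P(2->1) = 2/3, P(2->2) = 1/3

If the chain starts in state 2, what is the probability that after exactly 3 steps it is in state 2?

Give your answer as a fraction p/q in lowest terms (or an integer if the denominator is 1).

Computing P^3 by repeated multiplication:
P^1 =
  1: [1/2, 1/2]
  2: [2/3, 1/3]
P^2 =
  1: [7/12, 5/12]
  2: [5/9, 4/9]
P^3 =
  1: [41/72, 31/72]
  2: [31/54, 23/54]

(P^3)[2 -> 2] = 23/54

Answer: 23/54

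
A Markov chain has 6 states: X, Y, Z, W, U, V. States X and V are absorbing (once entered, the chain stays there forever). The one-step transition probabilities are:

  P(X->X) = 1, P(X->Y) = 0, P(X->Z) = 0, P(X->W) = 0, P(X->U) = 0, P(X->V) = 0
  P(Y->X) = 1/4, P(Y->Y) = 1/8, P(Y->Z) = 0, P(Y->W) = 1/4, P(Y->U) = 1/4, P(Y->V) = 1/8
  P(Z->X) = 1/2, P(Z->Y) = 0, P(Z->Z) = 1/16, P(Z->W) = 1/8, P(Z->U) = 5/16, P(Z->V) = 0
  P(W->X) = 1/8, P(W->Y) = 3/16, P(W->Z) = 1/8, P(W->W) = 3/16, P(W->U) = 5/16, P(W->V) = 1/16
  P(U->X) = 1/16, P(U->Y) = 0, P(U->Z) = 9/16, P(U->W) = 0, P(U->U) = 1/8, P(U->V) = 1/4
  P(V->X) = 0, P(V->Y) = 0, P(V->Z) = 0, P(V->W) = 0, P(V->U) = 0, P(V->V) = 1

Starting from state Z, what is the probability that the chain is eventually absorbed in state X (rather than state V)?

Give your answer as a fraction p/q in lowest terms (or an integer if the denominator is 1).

Answer: 10587/12895

Derivation:
Let a_i = P(absorbed in X | start in state i).
Boundary conditions: a_X = 1, a_V = 0.
For each transient state i, a_i = sum_j P(i->j) * a_j:
  a_Y = 1/4*a_X + 1/8*a_Y + 0*a_Z + 1/4*a_W + 1/4*a_U + 1/8*a_V
  a_Z = 1/2*a_X + 0*a_Y + 1/16*a_Z + 1/8*a_W + 5/16*a_U + 0*a_V
  a_W = 1/8*a_X + 3/16*a_Y + 1/8*a_Z + 3/16*a_W + 5/16*a_U + 1/16*a_V
  a_U = 1/16*a_X + 0*a_Y + 9/16*a_Z + 0*a_W + 1/8*a_U + 1/4*a_V

Substituting a_X = 1 and a_V = 0, rearrange to (I - Q) a = r where r[i] = P(i -> X):
  [7/8, 0, -1/4, -1/4] . (a_Y, a_Z, a_W, a_U) = 1/4
  [0, 15/16, -1/8, -5/16] . (a_Y, a_Z, a_W, a_U) = 1/2
  [-3/16, -1/8, 13/16, -5/16] . (a_Y, a_Z, a_W, a_U) = 1/8
  [0, -9/16, 0, 7/8] . (a_Y, a_Z, a_W, a_U) = 1/16

Solving yields:
  a_Y = 8322/12895
  a_Z = 10587/12895
  a_W = 1701/2579
  a_U = 7727/12895

Starting state is Z, so the absorption probability is a_Z = 10587/12895.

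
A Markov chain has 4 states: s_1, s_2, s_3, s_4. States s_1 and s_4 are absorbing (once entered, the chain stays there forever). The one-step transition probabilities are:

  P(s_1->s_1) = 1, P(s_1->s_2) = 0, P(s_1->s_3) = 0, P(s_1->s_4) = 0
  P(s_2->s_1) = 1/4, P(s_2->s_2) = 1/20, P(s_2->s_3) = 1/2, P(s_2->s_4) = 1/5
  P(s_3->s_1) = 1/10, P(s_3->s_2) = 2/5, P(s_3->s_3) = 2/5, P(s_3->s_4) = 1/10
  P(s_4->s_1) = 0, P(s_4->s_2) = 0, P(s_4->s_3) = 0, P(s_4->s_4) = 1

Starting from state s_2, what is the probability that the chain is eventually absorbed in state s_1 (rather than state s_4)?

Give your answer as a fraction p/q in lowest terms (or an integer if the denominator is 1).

Let a_i = P(absorbed in s_1 | start in state i).
Boundary conditions: a_s_1 = 1, a_s_4 = 0.
For each transient state i, a_i = sum_j P(i->j) * a_j:
  a_s_2 = 1/4*a_s_1 + 1/20*a_s_2 + 1/2*a_s_3 + 1/5*a_s_4
  a_s_3 = 1/10*a_s_1 + 2/5*a_s_2 + 2/5*a_s_3 + 1/10*a_s_4

Substituting a_s_1 = 1 and a_s_4 = 0, rearrange to (I - Q) a = r where r[i] = P(i -> s_1):
  [19/20, -1/2] . (a_s_2, a_s_3) = 1/4
  [-2/5, 3/5] . (a_s_2, a_s_3) = 1/10

Solving yields:
  a_s_2 = 20/37
  a_s_3 = 39/74

Starting state is s_2, so the absorption probability is a_s_2 = 20/37.

Answer: 20/37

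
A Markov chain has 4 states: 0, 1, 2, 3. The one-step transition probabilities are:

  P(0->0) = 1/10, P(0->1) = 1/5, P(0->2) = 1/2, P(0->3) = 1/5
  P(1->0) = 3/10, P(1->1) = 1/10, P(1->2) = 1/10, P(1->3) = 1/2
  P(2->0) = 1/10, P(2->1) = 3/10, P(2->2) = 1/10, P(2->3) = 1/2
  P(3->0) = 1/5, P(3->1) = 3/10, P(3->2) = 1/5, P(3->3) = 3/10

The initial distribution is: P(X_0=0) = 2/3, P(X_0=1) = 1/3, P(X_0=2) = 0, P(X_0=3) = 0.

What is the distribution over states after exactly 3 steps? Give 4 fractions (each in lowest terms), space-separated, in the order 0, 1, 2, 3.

Propagating the distribution step by step (d_{t+1} = d_t * P):
d_0 = (0=2/3, 1=1/3, 2=0, 3=0)
  d_1[0] = 2/3*1/10 + 1/3*3/10 + 0*1/10 + 0*1/5 = 1/6
  d_1[1] = 2/3*1/5 + 1/3*1/10 + 0*3/10 + 0*3/10 = 1/6
  d_1[2] = 2/3*1/2 + 1/3*1/10 + 0*1/10 + 0*1/5 = 11/30
  d_1[3] = 2/3*1/5 + 1/3*1/2 + 0*1/2 + 0*3/10 = 3/10
d_1 = (0=1/6, 1=1/6, 2=11/30, 3=3/10)
  d_2[0] = 1/6*1/10 + 1/6*3/10 + 11/30*1/10 + 3/10*1/5 = 49/300
  d_2[1] = 1/6*1/5 + 1/6*1/10 + 11/30*3/10 + 3/10*3/10 = 1/4
  d_2[2] = 1/6*1/2 + 1/6*1/10 + 11/30*1/10 + 3/10*1/5 = 59/300
  d_2[3] = 1/6*1/5 + 1/6*1/2 + 11/30*1/2 + 3/10*3/10 = 39/100
d_2 = (0=49/300, 1=1/4, 2=59/300, 3=39/100)
  d_3[0] = 49/300*1/10 + 1/4*3/10 + 59/300*1/10 + 39/100*1/5 = 189/1000
  d_3[1] = 49/300*1/5 + 1/4*1/10 + 59/300*3/10 + 39/100*3/10 = 701/3000
  d_3[2] = 49/300*1/2 + 1/4*1/10 + 59/300*1/10 + 39/100*1/5 = 613/3000
  d_3[3] = 49/300*1/5 + 1/4*1/2 + 59/300*1/2 + 39/100*3/10 = 373/1000
d_3 = (0=189/1000, 1=701/3000, 2=613/3000, 3=373/1000)

Answer: 189/1000 701/3000 613/3000 373/1000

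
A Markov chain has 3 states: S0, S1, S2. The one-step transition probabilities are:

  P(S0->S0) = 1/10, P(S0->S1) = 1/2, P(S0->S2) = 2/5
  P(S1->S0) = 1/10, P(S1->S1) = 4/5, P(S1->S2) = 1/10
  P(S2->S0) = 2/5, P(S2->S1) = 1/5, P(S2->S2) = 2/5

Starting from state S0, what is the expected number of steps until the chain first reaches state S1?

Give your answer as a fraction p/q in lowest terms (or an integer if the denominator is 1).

Let h_i = expected steps to first reach S1 from state i.
Boundary: h_S1 = 0.
First-step equations for the other states:
  h_S0 = 1 + 1/10*h_S0 + 1/2*h_S1 + 2/5*h_S2
  h_S2 = 1 + 2/5*h_S0 + 1/5*h_S1 + 2/5*h_S2

Substituting h_S1 = 0 and rearranging gives the linear system (I - Q) h = 1:
  [9/10, -2/5] . (h_S0, h_S2) = 1
  [-2/5, 3/5] . (h_S0, h_S2) = 1

Solving yields:
  h_S0 = 50/19
  h_S2 = 65/19

Starting state is S0, so the expected hitting time is h_S0 = 50/19.

Answer: 50/19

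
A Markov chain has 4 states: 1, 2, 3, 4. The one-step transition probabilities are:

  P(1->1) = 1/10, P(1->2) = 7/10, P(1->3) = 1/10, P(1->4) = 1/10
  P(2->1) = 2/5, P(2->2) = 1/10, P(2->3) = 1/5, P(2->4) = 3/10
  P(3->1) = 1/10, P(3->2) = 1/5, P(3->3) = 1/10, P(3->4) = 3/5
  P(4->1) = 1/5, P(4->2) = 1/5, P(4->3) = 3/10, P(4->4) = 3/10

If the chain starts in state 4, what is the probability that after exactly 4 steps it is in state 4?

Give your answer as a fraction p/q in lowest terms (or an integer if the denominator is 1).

Computing P^4 by repeated multiplication:
P^1 =
  1: [1/10, 7/10, 1/10, 1/10]
  2: [2/5, 1/10, 1/5, 3/10]
  3: [1/10, 1/5, 1/10, 3/5]
  4: [1/5, 1/5, 3/10, 3/10]
P^2 =
  1: [8/25, 9/50, 19/100, 31/100]
  2: [4/25, 39/100, 17/100, 7/25]
  3: [11/50, 23/100, 6/25, 31/100]
  4: [19/100, 7/25, 9/50, 7/20]
P^3 =
  1: [37/200, 171/500, 9/50, 293/1000]
  2: [49/200, 241/1000, 39/200, 319/1000]
  3: [1/5, 287/1000, 37/200, 41/125]
  4: [219/1000, 267/1000, 99/500, 79/250]
P^4 =
  1: [2319/10000, 2583/10000, 241/1250, 317/1000]
  2: [1021/5000, 373/1250, 1879/10000, 619/2000]
  3: [2189/10000, 2713/10000, 1943/10000, 631/2000]
  4: [2117/10000, 707/2500, 1899/10000, 789/2500]

(P^4)[4 -> 4] = 789/2500

Answer: 789/2500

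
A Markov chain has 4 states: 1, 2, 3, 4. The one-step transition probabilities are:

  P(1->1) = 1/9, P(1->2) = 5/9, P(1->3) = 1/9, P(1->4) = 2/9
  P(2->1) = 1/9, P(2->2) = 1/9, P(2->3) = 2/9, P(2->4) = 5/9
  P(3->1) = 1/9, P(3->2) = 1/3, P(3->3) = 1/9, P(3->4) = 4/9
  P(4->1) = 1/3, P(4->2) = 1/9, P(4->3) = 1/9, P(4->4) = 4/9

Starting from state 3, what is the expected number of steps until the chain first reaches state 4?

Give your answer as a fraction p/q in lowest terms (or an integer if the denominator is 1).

Let h_i = expected steps to first reach 4 from state i.
Boundary: h_4 = 0.
First-step equations for the other states:
  h_1 = 1 + 1/9*h_1 + 5/9*h_2 + 1/9*h_3 + 2/9*h_4
  h_2 = 1 + 1/9*h_1 + 1/9*h_2 + 2/9*h_3 + 5/9*h_4
  h_3 = 1 + 1/9*h_1 + 1/3*h_2 + 1/9*h_3 + 4/9*h_4

Substituting h_4 = 0 and rearranging gives the linear system (I - Q) h = 1:
  [8/9, -5/9, -1/9] . (h_1, h_2, h_3) = 1
  [-1/9, 8/9, -2/9] . (h_1, h_2, h_3) = 1
  [-1/9, -1/3, 8/9] . (h_1, h_2, h_3) = 1

Solving yields:
  h_1 = 1071/403
  h_2 = 810/403
  h_3 = 891/403

Starting state is 3, so the expected hitting time is h_3 = 891/403.

Answer: 891/403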